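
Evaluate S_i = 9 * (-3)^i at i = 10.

S_10 = 9 * (-3)^10 = 9 * 59049 = 531441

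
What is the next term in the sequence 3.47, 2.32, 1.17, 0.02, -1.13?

Differences: 2.32 - 3.47 = -1.15
This is an arithmetic sequence with common difference d = -1.15.
Next term = -1.13 + -1.15 = -2.28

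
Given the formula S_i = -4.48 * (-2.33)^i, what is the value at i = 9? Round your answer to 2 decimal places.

S_9 = -4.48 * (-2.33)^9 ≈ -4.48 * -2023.9664 ≈ 9067.37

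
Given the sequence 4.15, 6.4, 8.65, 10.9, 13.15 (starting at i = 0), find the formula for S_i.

Check differences: 6.4 - 4.15 = 2.25
8.65 - 6.4 = 2.25
Common difference d = 2.25.
First term a = 4.15.
Formula: S_i = 4.15 + 2.25*i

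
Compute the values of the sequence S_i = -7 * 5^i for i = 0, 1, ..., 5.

This is a geometric sequence.
i=0: S_0 = -7 * 5^0 = -7
i=1: S_1 = -7 * 5^1 = -35
i=2: S_2 = -7 * 5^2 = -175
i=3: S_3 = -7 * 5^3 = -875
i=4: S_4 = -7 * 5^4 = -4375
i=5: S_5 = -7 * 5^5 = -21875
The first 6 terms are: [-7, -35, -175, -875, -4375, -21875]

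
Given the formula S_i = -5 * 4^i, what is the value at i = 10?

S_10 = -5 * 4^10 = -5 * 1048576 = -5242880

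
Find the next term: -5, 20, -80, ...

Ratios: 20 / -5 = -4.0
This is a geometric sequence with common ratio r = -4.
Next term = -80 * -4 = 320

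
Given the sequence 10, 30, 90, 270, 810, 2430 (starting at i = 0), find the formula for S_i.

Check ratios: 30 / 10 = 3.0
Common ratio r = 3.
First term a = 10.
Formula: S_i = 10 * 3^i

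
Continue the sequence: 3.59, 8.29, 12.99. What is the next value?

Differences: 8.29 - 3.59 = 4.7
This is an arithmetic sequence with common difference d = 4.7.
Next term = 12.99 + 4.7 = 17.69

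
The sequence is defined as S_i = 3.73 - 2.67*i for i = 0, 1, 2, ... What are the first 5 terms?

This is an arithmetic sequence.
i=0: S_0 = 3.73 + -2.67*0 = 3.73
i=1: S_1 = 3.73 + -2.67*1 = 1.06
i=2: S_2 = 3.73 + -2.67*2 = -1.61
i=3: S_3 = 3.73 + -2.67*3 = -4.28
i=4: S_4 = 3.73 + -2.67*4 = -6.95
The first 5 terms are: [3.73, 1.06, -1.61, -4.28, -6.95]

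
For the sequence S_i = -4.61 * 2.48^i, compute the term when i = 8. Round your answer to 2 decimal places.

S_8 = -4.61 * 2.48^8 ≈ -4.61 * 1430.9137 ≈ -6596.51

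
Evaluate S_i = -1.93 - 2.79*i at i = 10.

S_10 = -1.93 + -2.79*10 = -1.93 + -27.9 = -29.83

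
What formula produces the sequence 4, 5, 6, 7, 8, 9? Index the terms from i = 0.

Check differences: 5 - 4 = 1
6 - 5 = 1
Common difference d = 1.
First term a = 4.
Formula: S_i = 4 + 1*i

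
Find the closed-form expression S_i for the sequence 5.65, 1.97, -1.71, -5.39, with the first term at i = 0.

Check differences: 1.97 - 5.65 = -3.68
-1.71 - 1.97 = -3.68
Common difference d = -3.68.
First term a = 5.65.
Formula: S_i = 5.65 - 3.68*i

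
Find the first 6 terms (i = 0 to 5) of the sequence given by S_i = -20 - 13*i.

This is an arithmetic sequence.
i=0: S_0 = -20 + -13*0 = -20
i=1: S_1 = -20 + -13*1 = -33
i=2: S_2 = -20 + -13*2 = -46
i=3: S_3 = -20 + -13*3 = -59
i=4: S_4 = -20 + -13*4 = -72
i=5: S_5 = -20 + -13*5 = -85
The first 6 terms are: [-20, -33, -46, -59, -72, -85]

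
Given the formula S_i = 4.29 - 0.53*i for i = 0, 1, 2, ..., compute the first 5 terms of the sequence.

This is an arithmetic sequence.
i=0: S_0 = 4.29 + -0.53*0 = 4.29
i=1: S_1 = 4.29 + -0.53*1 = 3.76
i=2: S_2 = 4.29 + -0.53*2 = 3.23
i=3: S_3 = 4.29 + -0.53*3 = 2.7
i=4: S_4 = 4.29 + -0.53*4 = 2.17
The first 5 terms are: [4.29, 3.76, 3.23, 2.7, 2.17]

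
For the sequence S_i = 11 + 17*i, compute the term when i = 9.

S_9 = 11 + 17*9 = 11 + 153 = 164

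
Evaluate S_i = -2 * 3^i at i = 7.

S_7 = -2 * 3^7 = -2 * 2187 = -4374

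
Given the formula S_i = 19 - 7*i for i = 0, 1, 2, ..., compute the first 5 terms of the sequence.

This is an arithmetic sequence.
i=0: S_0 = 19 + -7*0 = 19
i=1: S_1 = 19 + -7*1 = 12
i=2: S_2 = 19 + -7*2 = 5
i=3: S_3 = 19 + -7*3 = -2
i=4: S_4 = 19 + -7*4 = -9
The first 5 terms are: [19, 12, 5, -2, -9]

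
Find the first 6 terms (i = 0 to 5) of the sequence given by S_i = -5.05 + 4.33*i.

This is an arithmetic sequence.
i=0: S_0 = -5.05 + 4.33*0 = -5.05
i=1: S_1 = -5.05 + 4.33*1 = -0.72
i=2: S_2 = -5.05 + 4.33*2 = 3.61
i=3: S_3 = -5.05 + 4.33*3 = 7.94
i=4: S_4 = -5.05 + 4.33*4 = 12.27
i=5: S_5 = -5.05 + 4.33*5 = 16.6
The first 6 terms are: [-5.05, -0.72, 3.61, 7.94, 12.27, 16.6]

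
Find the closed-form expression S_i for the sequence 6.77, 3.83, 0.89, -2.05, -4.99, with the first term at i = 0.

Check differences: 3.83 - 6.77 = -2.94
0.89 - 3.83 = -2.94
Common difference d = -2.94.
First term a = 6.77.
Formula: S_i = 6.77 - 2.94*i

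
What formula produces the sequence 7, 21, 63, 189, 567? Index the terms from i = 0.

Check ratios: 21 / 7 = 3.0
Common ratio r = 3.
First term a = 7.
Formula: S_i = 7 * 3^i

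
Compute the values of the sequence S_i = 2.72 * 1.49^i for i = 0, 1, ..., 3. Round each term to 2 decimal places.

This is a geometric sequence.
i=0: S_0 = 2.72 * 1.49^0 = 2.72
i=1: S_1 = 2.72 * 1.49^1 ≈ 4.05
i=2: S_2 = 2.72 * 1.49^2 ≈ 6.04
i=3: S_3 = 2.72 * 1.49^3 ≈ 9.0
The first 4 terms are: [2.72, 4.05, 6.04, 9.0]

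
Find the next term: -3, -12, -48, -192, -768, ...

Ratios: -12 / -3 = 4.0
This is a geometric sequence with common ratio r = 4.
Next term = -768 * 4 = -3072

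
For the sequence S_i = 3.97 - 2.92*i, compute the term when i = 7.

S_7 = 3.97 + -2.92*7 = 3.97 + -20.44 = -16.47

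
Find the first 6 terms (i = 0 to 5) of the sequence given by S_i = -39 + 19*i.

This is an arithmetic sequence.
i=0: S_0 = -39 + 19*0 = -39
i=1: S_1 = -39 + 19*1 = -20
i=2: S_2 = -39 + 19*2 = -1
i=3: S_3 = -39 + 19*3 = 18
i=4: S_4 = -39 + 19*4 = 37
i=5: S_5 = -39 + 19*5 = 56
The first 6 terms are: [-39, -20, -1, 18, 37, 56]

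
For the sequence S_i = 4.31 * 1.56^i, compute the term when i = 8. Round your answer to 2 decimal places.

S_8 = 4.31 * 1.56^8 ≈ 4.31 * 35.0749 ≈ 151.17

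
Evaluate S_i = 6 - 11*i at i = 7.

S_7 = 6 + -11*7 = 6 + -77 = -71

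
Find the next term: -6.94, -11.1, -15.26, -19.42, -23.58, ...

Differences: -11.1 - -6.94 = -4.16
This is an arithmetic sequence with common difference d = -4.16.
Next term = -23.58 + -4.16 = -27.74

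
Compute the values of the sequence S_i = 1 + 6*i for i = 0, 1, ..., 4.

This is an arithmetic sequence.
i=0: S_0 = 1 + 6*0 = 1
i=1: S_1 = 1 + 6*1 = 7
i=2: S_2 = 1 + 6*2 = 13
i=3: S_3 = 1 + 6*3 = 19
i=4: S_4 = 1 + 6*4 = 25
The first 5 terms are: [1, 7, 13, 19, 25]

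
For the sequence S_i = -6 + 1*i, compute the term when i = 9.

S_9 = -6 + 1*9 = -6 + 9 = 3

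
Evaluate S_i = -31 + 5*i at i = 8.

S_8 = -31 + 5*8 = -31 + 40 = 9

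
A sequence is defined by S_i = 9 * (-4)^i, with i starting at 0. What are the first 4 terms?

This is a geometric sequence.
i=0: S_0 = 9 * (-4)^0 = 9
i=1: S_1 = 9 * (-4)^1 = -36
i=2: S_2 = 9 * (-4)^2 = 144
i=3: S_3 = 9 * (-4)^3 = -576
The first 4 terms are: [9, -36, 144, -576]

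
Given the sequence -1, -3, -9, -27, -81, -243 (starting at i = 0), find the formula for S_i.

Check ratios: -3 / -1 = 3.0
Common ratio r = 3.
First term a = -1.
Formula: S_i = -1 * 3^i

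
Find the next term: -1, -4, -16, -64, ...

Ratios: -4 / -1 = 4.0
This is a geometric sequence with common ratio r = 4.
Next term = -64 * 4 = -256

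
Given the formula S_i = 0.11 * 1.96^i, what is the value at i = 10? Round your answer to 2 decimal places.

S_10 = 0.11 * 1.96^10 ≈ 0.11 * 836.6826 ≈ 92.04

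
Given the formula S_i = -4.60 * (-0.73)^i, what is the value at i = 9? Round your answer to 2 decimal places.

S_9 = -4.6 * (-0.73)^9 ≈ -4.6 * -0.0589 ≈ 0.27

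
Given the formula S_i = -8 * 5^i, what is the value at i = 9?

S_9 = -8 * 5^9 = -8 * 1953125 = -15625000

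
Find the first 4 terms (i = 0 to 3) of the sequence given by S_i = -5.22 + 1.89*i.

This is an arithmetic sequence.
i=0: S_0 = -5.22 + 1.89*0 = -5.22
i=1: S_1 = -5.22 + 1.89*1 = -3.33
i=2: S_2 = -5.22 + 1.89*2 = -1.44
i=3: S_3 = -5.22 + 1.89*3 = 0.45
The first 4 terms are: [-5.22, -3.33, -1.44, 0.45]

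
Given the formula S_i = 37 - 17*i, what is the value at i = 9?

S_9 = 37 + -17*9 = 37 + -153 = -116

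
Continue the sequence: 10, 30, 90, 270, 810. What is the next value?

Ratios: 30 / 10 = 3.0
This is a geometric sequence with common ratio r = 3.
Next term = 810 * 3 = 2430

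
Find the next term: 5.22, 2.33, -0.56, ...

Differences: 2.33 - 5.22 = -2.89
This is an arithmetic sequence with common difference d = -2.89.
Next term = -0.56 + -2.89 = -3.45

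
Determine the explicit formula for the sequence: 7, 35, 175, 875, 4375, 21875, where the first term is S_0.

Check ratios: 35 / 7 = 5.0
Common ratio r = 5.
First term a = 7.
Formula: S_i = 7 * 5^i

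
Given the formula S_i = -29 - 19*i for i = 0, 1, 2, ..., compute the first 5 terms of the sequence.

This is an arithmetic sequence.
i=0: S_0 = -29 + -19*0 = -29
i=1: S_1 = -29 + -19*1 = -48
i=2: S_2 = -29 + -19*2 = -67
i=3: S_3 = -29 + -19*3 = -86
i=4: S_4 = -29 + -19*4 = -105
The first 5 terms are: [-29, -48, -67, -86, -105]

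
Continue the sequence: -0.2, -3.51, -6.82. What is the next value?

Differences: -3.51 - -0.2 = -3.31
This is an arithmetic sequence with common difference d = -3.31.
Next term = -6.82 + -3.31 = -10.13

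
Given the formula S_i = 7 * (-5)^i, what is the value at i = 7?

S_7 = 7 * (-5)^7 = 7 * -78125 = -546875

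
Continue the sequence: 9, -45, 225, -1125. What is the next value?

Ratios: -45 / 9 = -5.0
This is a geometric sequence with common ratio r = -5.
Next term = -1125 * -5 = 5625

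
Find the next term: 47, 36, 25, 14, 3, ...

Differences: 36 - 47 = -11
This is an arithmetic sequence with common difference d = -11.
Next term = 3 + -11 = -8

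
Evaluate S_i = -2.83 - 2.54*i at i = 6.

S_6 = -2.83 + -2.54*6 = -2.83 + -15.24 = -18.07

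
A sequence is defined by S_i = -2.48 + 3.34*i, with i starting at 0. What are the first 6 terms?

This is an arithmetic sequence.
i=0: S_0 = -2.48 + 3.34*0 = -2.48
i=1: S_1 = -2.48 + 3.34*1 = 0.86
i=2: S_2 = -2.48 + 3.34*2 = 4.2
i=3: S_3 = -2.48 + 3.34*3 = 7.54
i=4: S_4 = -2.48 + 3.34*4 = 10.88
i=5: S_5 = -2.48 + 3.34*5 = 14.22
The first 6 terms are: [-2.48, 0.86, 4.2, 7.54, 10.88, 14.22]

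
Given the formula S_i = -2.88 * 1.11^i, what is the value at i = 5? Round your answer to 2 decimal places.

S_5 = -2.88 * 1.11^5 ≈ -2.88 * 1.6851 ≈ -4.85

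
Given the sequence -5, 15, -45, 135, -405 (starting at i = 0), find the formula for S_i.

Check ratios: 15 / -5 = -3.0
Common ratio r = -3.
First term a = -5.
Formula: S_i = -5 * (-3)^i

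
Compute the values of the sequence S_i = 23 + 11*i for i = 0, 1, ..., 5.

This is an arithmetic sequence.
i=0: S_0 = 23 + 11*0 = 23
i=1: S_1 = 23 + 11*1 = 34
i=2: S_2 = 23 + 11*2 = 45
i=3: S_3 = 23 + 11*3 = 56
i=4: S_4 = 23 + 11*4 = 67
i=5: S_5 = 23 + 11*5 = 78
The first 6 terms are: [23, 34, 45, 56, 67, 78]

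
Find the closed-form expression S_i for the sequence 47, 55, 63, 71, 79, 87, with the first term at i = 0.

Check differences: 55 - 47 = 8
63 - 55 = 8
Common difference d = 8.
First term a = 47.
Formula: S_i = 47 + 8*i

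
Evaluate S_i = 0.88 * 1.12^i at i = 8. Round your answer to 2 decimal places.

S_8 = 0.88 * 1.12^8 ≈ 0.88 * 2.476 ≈ 2.18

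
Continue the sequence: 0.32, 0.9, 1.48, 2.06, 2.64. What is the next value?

Differences: 0.9 - 0.32 = 0.58
This is an arithmetic sequence with common difference d = 0.58.
Next term = 2.64 + 0.58 = 3.22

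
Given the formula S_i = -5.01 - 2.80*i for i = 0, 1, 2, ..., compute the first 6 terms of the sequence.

This is an arithmetic sequence.
i=0: S_0 = -5.01 + -2.8*0 = -5.01
i=1: S_1 = -5.01 + -2.8*1 = -7.81
i=2: S_2 = -5.01 + -2.8*2 = -10.61
i=3: S_3 = -5.01 + -2.8*3 = -13.41
i=4: S_4 = -5.01 + -2.8*4 = -16.21
i=5: S_5 = -5.01 + -2.8*5 = -19.01
The first 6 terms are: [-5.01, -7.81, -10.61, -13.41, -16.21, -19.01]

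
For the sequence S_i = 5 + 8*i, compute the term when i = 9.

S_9 = 5 + 8*9 = 5 + 72 = 77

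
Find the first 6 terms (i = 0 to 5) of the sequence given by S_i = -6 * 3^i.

This is a geometric sequence.
i=0: S_0 = -6 * 3^0 = -6
i=1: S_1 = -6 * 3^1 = -18
i=2: S_2 = -6 * 3^2 = -54
i=3: S_3 = -6 * 3^3 = -162
i=4: S_4 = -6 * 3^4 = -486
i=5: S_5 = -6 * 3^5 = -1458
The first 6 terms are: [-6, -18, -54, -162, -486, -1458]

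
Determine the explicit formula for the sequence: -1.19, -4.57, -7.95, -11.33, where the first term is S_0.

Check differences: -4.57 - -1.19 = -3.38
-7.95 - -4.57 = -3.38
Common difference d = -3.38.
First term a = -1.19.
Formula: S_i = -1.19 - 3.38*i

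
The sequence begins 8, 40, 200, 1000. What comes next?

Ratios: 40 / 8 = 5.0
This is a geometric sequence with common ratio r = 5.
Next term = 1000 * 5 = 5000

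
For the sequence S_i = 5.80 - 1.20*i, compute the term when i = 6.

S_6 = 5.8 + -1.2*6 = 5.8 + -7.2 = -1.4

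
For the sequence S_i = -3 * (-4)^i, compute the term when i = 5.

S_5 = -3 * (-4)^5 = -3 * -1024 = 3072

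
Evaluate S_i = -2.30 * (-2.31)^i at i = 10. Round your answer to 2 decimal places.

S_10 = -2.3 * (-2.31)^10 ≈ -2.3 * 4326.3316 ≈ -9950.56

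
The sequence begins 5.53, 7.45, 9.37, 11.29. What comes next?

Differences: 7.45 - 5.53 = 1.92
This is an arithmetic sequence with common difference d = 1.92.
Next term = 11.29 + 1.92 = 13.21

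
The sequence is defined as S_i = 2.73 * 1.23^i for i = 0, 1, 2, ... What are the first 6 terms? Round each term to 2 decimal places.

This is a geometric sequence.
i=0: S_0 = 2.73 * 1.23^0 = 2.73
i=1: S_1 = 2.73 * 1.23^1 ≈ 3.36
i=2: S_2 = 2.73 * 1.23^2 ≈ 4.13
i=3: S_3 = 2.73 * 1.23^3 ≈ 5.08
i=4: S_4 = 2.73 * 1.23^4 ≈ 6.25
i=5: S_5 = 2.73 * 1.23^5 ≈ 7.69
The first 6 terms are: [2.73, 3.36, 4.13, 5.08, 6.25, 7.69]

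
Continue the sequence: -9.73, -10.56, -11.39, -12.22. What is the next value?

Differences: -10.56 - -9.73 = -0.83
This is an arithmetic sequence with common difference d = -0.83.
Next term = -12.22 + -0.83 = -13.05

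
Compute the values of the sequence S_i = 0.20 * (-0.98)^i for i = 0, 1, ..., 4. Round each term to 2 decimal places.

This is a geometric sequence.
i=0: S_0 = 0.2 * (-0.98)^0 = 0.2
i=1: S_1 = 0.2 * (-0.98)^1 ≈ -0.2
i=2: S_2 = 0.2 * (-0.98)^2 ≈ 0.19
i=3: S_3 = 0.2 * (-0.98)^3 ≈ -0.19
i=4: S_4 = 0.2 * (-0.98)^4 ≈ 0.18
The first 5 terms are: [0.2, -0.2, 0.19, -0.19, 0.18]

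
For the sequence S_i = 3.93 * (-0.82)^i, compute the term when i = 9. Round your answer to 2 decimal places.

S_9 = 3.93 * (-0.82)^9 ≈ 3.93 * -0.1676 ≈ -0.66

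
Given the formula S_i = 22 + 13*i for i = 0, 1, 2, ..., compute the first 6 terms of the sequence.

This is an arithmetic sequence.
i=0: S_0 = 22 + 13*0 = 22
i=1: S_1 = 22 + 13*1 = 35
i=2: S_2 = 22 + 13*2 = 48
i=3: S_3 = 22 + 13*3 = 61
i=4: S_4 = 22 + 13*4 = 74
i=5: S_5 = 22 + 13*5 = 87
The first 6 terms are: [22, 35, 48, 61, 74, 87]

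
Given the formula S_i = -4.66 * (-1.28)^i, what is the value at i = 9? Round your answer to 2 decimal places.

S_9 = -4.66 * (-1.28)^9 ≈ -4.66 * -9.2234 ≈ 42.98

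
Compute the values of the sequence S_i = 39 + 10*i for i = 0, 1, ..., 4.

This is an arithmetic sequence.
i=0: S_0 = 39 + 10*0 = 39
i=1: S_1 = 39 + 10*1 = 49
i=2: S_2 = 39 + 10*2 = 59
i=3: S_3 = 39 + 10*3 = 69
i=4: S_4 = 39 + 10*4 = 79
The first 5 terms are: [39, 49, 59, 69, 79]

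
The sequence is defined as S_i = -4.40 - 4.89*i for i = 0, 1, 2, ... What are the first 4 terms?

This is an arithmetic sequence.
i=0: S_0 = -4.4 + -4.89*0 = -4.4
i=1: S_1 = -4.4 + -4.89*1 = -9.29
i=2: S_2 = -4.4 + -4.89*2 = -14.18
i=3: S_3 = -4.4 + -4.89*3 = -19.07
The first 4 terms are: [-4.4, -9.29, -14.18, -19.07]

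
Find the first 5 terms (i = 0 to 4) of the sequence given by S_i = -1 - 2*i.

This is an arithmetic sequence.
i=0: S_0 = -1 + -2*0 = -1
i=1: S_1 = -1 + -2*1 = -3
i=2: S_2 = -1 + -2*2 = -5
i=3: S_3 = -1 + -2*3 = -7
i=4: S_4 = -1 + -2*4 = -9
The first 5 terms are: [-1, -3, -5, -7, -9]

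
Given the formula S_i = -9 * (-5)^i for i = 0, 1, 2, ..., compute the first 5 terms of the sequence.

This is a geometric sequence.
i=0: S_0 = -9 * (-5)^0 = -9
i=1: S_1 = -9 * (-5)^1 = 45
i=2: S_2 = -9 * (-5)^2 = -225
i=3: S_3 = -9 * (-5)^3 = 1125
i=4: S_4 = -9 * (-5)^4 = -5625
The first 5 terms are: [-9, 45, -225, 1125, -5625]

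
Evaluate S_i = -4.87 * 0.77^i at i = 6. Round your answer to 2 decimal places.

S_6 = -4.87 * 0.77^6 ≈ -4.87 * 0.20842 ≈ -1.02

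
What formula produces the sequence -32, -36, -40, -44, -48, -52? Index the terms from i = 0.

Check differences: -36 - -32 = -4
-40 - -36 = -4
Common difference d = -4.
First term a = -32.
Formula: S_i = -32 - 4*i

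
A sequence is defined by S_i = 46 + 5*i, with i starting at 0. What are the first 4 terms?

This is an arithmetic sequence.
i=0: S_0 = 46 + 5*0 = 46
i=1: S_1 = 46 + 5*1 = 51
i=2: S_2 = 46 + 5*2 = 56
i=3: S_3 = 46 + 5*3 = 61
The first 4 terms are: [46, 51, 56, 61]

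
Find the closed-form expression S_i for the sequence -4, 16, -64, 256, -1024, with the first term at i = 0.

Check ratios: 16 / -4 = -4.0
Common ratio r = -4.
First term a = -4.
Formula: S_i = -4 * (-4)^i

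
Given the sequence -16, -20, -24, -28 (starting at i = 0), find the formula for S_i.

Check differences: -20 - -16 = -4
-24 - -20 = -4
Common difference d = -4.
First term a = -16.
Formula: S_i = -16 - 4*i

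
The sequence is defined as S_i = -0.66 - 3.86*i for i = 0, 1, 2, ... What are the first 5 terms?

This is an arithmetic sequence.
i=0: S_0 = -0.66 + -3.86*0 = -0.66
i=1: S_1 = -0.66 + -3.86*1 = -4.52
i=2: S_2 = -0.66 + -3.86*2 = -8.38
i=3: S_3 = -0.66 + -3.86*3 = -12.24
i=4: S_4 = -0.66 + -3.86*4 = -16.1
The first 5 terms are: [-0.66, -4.52, -8.38, -12.24, -16.1]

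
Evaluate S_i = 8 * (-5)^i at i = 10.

S_10 = 8 * (-5)^10 = 8 * 9765625 = 78125000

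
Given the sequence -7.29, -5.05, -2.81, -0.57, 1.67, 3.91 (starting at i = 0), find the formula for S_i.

Check differences: -5.05 - -7.29 = 2.24
-2.81 - -5.05 = 2.24
Common difference d = 2.24.
First term a = -7.29.
Formula: S_i = -7.29 + 2.24*i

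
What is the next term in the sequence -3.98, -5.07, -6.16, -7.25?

Differences: -5.07 - -3.98 = -1.09
This is an arithmetic sequence with common difference d = -1.09.
Next term = -7.25 + -1.09 = -8.34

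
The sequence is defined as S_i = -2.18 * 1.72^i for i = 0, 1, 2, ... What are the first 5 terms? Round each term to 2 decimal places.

This is a geometric sequence.
i=0: S_0 = -2.18 * 1.72^0 = -2.18
i=1: S_1 = -2.18 * 1.72^1 ≈ -3.75
i=2: S_2 = -2.18 * 1.72^2 ≈ -6.45
i=3: S_3 = -2.18 * 1.72^3 ≈ -11.09
i=4: S_4 = -2.18 * 1.72^4 ≈ -19.08
The first 5 terms are: [-2.18, -3.75, -6.45, -11.09, -19.08]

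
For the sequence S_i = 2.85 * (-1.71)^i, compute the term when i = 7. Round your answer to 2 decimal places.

S_7 = 2.85 * (-1.71)^7 ≈ 2.85 * -42.7536 ≈ -121.85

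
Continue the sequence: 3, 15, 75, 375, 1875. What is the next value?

Ratios: 15 / 3 = 5.0
This is a geometric sequence with common ratio r = 5.
Next term = 1875 * 5 = 9375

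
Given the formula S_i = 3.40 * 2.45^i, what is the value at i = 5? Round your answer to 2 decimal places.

S_5 = 3.4 * 2.45^5 ≈ 3.4 * 88.2735 ≈ 300.13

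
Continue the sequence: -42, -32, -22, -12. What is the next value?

Differences: -32 - -42 = 10
This is an arithmetic sequence with common difference d = 10.
Next term = -12 + 10 = -2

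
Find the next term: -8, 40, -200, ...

Ratios: 40 / -8 = -5.0
This is a geometric sequence with common ratio r = -5.
Next term = -200 * -5 = 1000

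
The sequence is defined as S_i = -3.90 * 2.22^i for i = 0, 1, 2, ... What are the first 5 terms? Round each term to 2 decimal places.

This is a geometric sequence.
i=0: S_0 = -3.9 * 2.22^0 = -3.9
i=1: S_1 = -3.9 * 2.22^1 ≈ -8.66
i=2: S_2 = -3.9 * 2.22^2 ≈ -19.22
i=3: S_3 = -3.9 * 2.22^3 ≈ -42.67
i=4: S_4 = -3.9 * 2.22^4 ≈ -94.73
The first 5 terms are: [-3.9, -8.66, -19.22, -42.67, -94.73]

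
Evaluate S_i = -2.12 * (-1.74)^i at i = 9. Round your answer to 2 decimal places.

S_9 = -2.12 * (-1.74)^9 ≈ -2.12 * -146.1986 ≈ 309.94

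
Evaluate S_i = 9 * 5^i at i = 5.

S_5 = 9 * 5^5 = 9 * 3125 = 28125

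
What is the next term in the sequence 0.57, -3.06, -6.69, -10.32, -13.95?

Differences: -3.06 - 0.57 = -3.63
This is an arithmetic sequence with common difference d = -3.63.
Next term = -13.95 + -3.63 = -17.58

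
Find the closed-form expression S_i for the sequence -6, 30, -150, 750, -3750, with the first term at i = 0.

Check ratios: 30 / -6 = -5.0
Common ratio r = -5.
First term a = -6.
Formula: S_i = -6 * (-5)^i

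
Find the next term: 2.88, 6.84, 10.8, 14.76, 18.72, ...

Differences: 6.84 - 2.88 = 3.96
This is an arithmetic sequence with common difference d = 3.96.
Next term = 18.72 + 3.96 = 22.68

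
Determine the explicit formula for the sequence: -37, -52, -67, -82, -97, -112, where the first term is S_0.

Check differences: -52 - -37 = -15
-67 - -52 = -15
Common difference d = -15.
First term a = -37.
Formula: S_i = -37 - 15*i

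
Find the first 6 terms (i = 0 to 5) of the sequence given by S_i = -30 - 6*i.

This is an arithmetic sequence.
i=0: S_0 = -30 + -6*0 = -30
i=1: S_1 = -30 + -6*1 = -36
i=2: S_2 = -30 + -6*2 = -42
i=3: S_3 = -30 + -6*3 = -48
i=4: S_4 = -30 + -6*4 = -54
i=5: S_5 = -30 + -6*5 = -60
The first 6 terms are: [-30, -36, -42, -48, -54, -60]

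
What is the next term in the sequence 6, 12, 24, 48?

Ratios: 12 / 6 = 2.0
This is a geometric sequence with common ratio r = 2.
Next term = 48 * 2 = 96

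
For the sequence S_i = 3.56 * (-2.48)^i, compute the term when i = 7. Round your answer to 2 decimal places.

S_7 = 3.56 * (-2.48)^7 ≈ 3.56 * -576.9813 ≈ -2054.05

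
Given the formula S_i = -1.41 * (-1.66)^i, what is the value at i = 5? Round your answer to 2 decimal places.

S_5 = -1.41 * (-1.66)^5 ≈ -1.41 * -12.6049 ≈ 17.77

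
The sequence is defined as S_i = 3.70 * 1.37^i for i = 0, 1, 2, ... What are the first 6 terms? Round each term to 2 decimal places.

This is a geometric sequence.
i=0: S_0 = 3.7 * 1.37^0 = 3.7
i=1: S_1 = 3.7 * 1.37^1 ≈ 5.07
i=2: S_2 = 3.7 * 1.37^2 ≈ 6.94
i=3: S_3 = 3.7 * 1.37^3 ≈ 9.51
i=4: S_4 = 3.7 * 1.37^4 ≈ 13.03
i=5: S_5 = 3.7 * 1.37^5 ≈ 17.86
The first 6 terms are: [3.7, 5.07, 6.94, 9.51, 13.03, 17.86]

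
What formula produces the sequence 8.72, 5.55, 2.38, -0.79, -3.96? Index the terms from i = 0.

Check differences: 5.55 - 8.72 = -3.17
2.38 - 5.55 = -3.17
Common difference d = -3.17.
First term a = 8.72.
Formula: S_i = 8.72 - 3.17*i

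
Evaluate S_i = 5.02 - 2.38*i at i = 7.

S_7 = 5.02 + -2.38*7 = 5.02 + -16.66 = -11.64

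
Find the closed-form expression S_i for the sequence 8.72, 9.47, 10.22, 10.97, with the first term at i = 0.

Check differences: 9.47 - 8.72 = 0.75
10.22 - 9.47 = 0.75
Common difference d = 0.75.
First term a = 8.72.
Formula: S_i = 8.72 + 0.75*i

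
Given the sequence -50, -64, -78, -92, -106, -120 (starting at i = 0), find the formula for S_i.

Check differences: -64 - -50 = -14
-78 - -64 = -14
Common difference d = -14.
First term a = -50.
Formula: S_i = -50 - 14*i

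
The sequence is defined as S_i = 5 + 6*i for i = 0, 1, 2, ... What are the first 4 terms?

This is an arithmetic sequence.
i=0: S_0 = 5 + 6*0 = 5
i=1: S_1 = 5 + 6*1 = 11
i=2: S_2 = 5 + 6*2 = 17
i=3: S_3 = 5 + 6*3 = 23
The first 4 terms are: [5, 11, 17, 23]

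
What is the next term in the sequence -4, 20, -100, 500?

Ratios: 20 / -4 = -5.0
This is a geometric sequence with common ratio r = -5.
Next term = 500 * -5 = -2500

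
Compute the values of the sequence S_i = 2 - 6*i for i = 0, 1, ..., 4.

This is an arithmetic sequence.
i=0: S_0 = 2 + -6*0 = 2
i=1: S_1 = 2 + -6*1 = -4
i=2: S_2 = 2 + -6*2 = -10
i=3: S_3 = 2 + -6*3 = -16
i=4: S_4 = 2 + -6*4 = -22
The first 5 terms are: [2, -4, -10, -16, -22]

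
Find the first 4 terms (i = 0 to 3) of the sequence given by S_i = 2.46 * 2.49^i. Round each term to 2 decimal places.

This is a geometric sequence.
i=0: S_0 = 2.46 * 2.49^0 = 2.46
i=1: S_1 = 2.46 * 2.49^1 ≈ 6.13
i=2: S_2 = 2.46 * 2.49^2 ≈ 15.25
i=3: S_3 = 2.46 * 2.49^3 ≈ 37.98
The first 4 terms are: [2.46, 6.13, 15.25, 37.98]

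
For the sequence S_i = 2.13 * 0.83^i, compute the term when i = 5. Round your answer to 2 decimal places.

S_5 = 2.13 * 0.83^5 ≈ 2.13 * 0.3939 ≈ 0.84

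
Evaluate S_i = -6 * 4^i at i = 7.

S_7 = -6 * 4^7 = -6 * 16384 = -98304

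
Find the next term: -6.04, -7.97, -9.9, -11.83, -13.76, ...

Differences: -7.97 - -6.04 = -1.93
This is an arithmetic sequence with common difference d = -1.93.
Next term = -13.76 + -1.93 = -15.69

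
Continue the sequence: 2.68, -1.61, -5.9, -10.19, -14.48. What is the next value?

Differences: -1.61 - 2.68 = -4.29
This is an arithmetic sequence with common difference d = -4.29.
Next term = -14.48 + -4.29 = -18.77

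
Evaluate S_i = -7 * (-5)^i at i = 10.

S_10 = -7 * (-5)^10 = -7 * 9765625 = -68359375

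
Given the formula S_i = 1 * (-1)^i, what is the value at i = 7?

S_7 = 1 * (-1)^7 = 1 * -1 = -1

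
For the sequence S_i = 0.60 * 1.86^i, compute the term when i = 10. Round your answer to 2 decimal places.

S_10 = 0.6 * 1.86^10 ≈ 0.6 * 495.5979 ≈ 297.36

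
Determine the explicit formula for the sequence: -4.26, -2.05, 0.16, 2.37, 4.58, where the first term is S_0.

Check differences: -2.05 - -4.26 = 2.21
0.16 - -2.05 = 2.21
Common difference d = 2.21.
First term a = -4.26.
Formula: S_i = -4.26 + 2.21*i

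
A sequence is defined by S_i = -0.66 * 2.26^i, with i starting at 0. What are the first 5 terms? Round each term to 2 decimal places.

This is a geometric sequence.
i=0: S_0 = -0.66 * 2.26^0 = -0.66
i=1: S_1 = -0.66 * 2.26^1 ≈ -1.49
i=2: S_2 = -0.66 * 2.26^2 ≈ -3.37
i=3: S_3 = -0.66 * 2.26^3 ≈ -7.62
i=4: S_4 = -0.66 * 2.26^4 ≈ -17.22
The first 5 terms are: [-0.66, -1.49, -3.37, -7.62, -17.22]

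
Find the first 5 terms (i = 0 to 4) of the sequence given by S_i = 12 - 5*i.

This is an arithmetic sequence.
i=0: S_0 = 12 + -5*0 = 12
i=1: S_1 = 12 + -5*1 = 7
i=2: S_2 = 12 + -5*2 = 2
i=3: S_3 = 12 + -5*3 = -3
i=4: S_4 = 12 + -5*4 = -8
The first 5 terms are: [12, 7, 2, -3, -8]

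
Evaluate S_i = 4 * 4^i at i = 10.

S_10 = 4 * 4^10 = 4 * 1048576 = 4194304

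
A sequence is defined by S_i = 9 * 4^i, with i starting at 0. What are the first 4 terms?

This is a geometric sequence.
i=0: S_0 = 9 * 4^0 = 9
i=1: S_1 = 9 * 4^1 = 36
i=2: S_2 = 9 * 4^2 = 144
i=3: S_3 = 9 * 4^3 = 576
The first 4 terms are: [9, 36, 144, 576]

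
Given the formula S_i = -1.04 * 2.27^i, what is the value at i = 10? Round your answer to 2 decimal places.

S_10 = -1.04 * 2.27^10 ≈ -1.04 * 3632.9429 ≈ -3778.26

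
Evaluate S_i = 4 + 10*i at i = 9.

S_9 = 4 + 10*9 = 4 + 90 = 94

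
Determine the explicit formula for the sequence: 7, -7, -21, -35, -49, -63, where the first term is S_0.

Check differences: -7 - 7 = -14
-21 - -7 = -14
Common difference d = -14.
First term a = 7.
Formula: S_i = 7 - 14*i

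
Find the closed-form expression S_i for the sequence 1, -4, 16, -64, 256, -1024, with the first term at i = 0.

Check ratios: -4 / 1 = -4.0
Common ratio r = -4.
First term a = 1.
Formula: S_i = 1 * (-4)^i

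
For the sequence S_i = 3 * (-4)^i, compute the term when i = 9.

S_9 = 3 * (-4)^9 = 3 * -262144 = -786432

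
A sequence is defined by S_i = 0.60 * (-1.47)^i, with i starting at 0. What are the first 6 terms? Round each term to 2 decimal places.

This is a geometric sequence.
i=0: S_0 = 0.6 * (-1.47)^0 = 0.6
i=1: S_1 = 0.6 * (-1.47)^1 ≈ -0.88
i=2: S_2 = 0.6 * (-1.47)^2 ≈ 1.3
i=3: S_3 = 0.6 * (-1.47)^3 ≈ -1.91
i=4: S_4 = 0.6 * (-1.47)^4 ≈ 2.8
i=5: S_5 = 0.6 * (-1.47)^5 ≈ -4.12
The first 6 terms are: [0.6, -0.88, 1.3, -1.91, 2.8, -4.12]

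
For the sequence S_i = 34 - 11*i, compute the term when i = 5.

S_5 = 34 + -11*5 = 34 + -55 = -21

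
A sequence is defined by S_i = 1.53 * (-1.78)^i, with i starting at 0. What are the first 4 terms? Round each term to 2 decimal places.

This is a geometric sequence.
i=0: S_0 = 1.53 * (-1.78)^0 = 1.53
i=1: S_1 = 1.53 * (-1.78)^1 ≈ -2.72
i=2: S_2 = 1.53 * (-1.78)^2 ≈ 4.85
i=3: S_3 = 1.53 * (-1.78)^3 ≈ -8.63
The first 4 terms are: [1.53, -2.72, 4.85, -8.63]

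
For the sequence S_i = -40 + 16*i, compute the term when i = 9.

S_9 = -40 + 16*9 = -40 + 144 = 104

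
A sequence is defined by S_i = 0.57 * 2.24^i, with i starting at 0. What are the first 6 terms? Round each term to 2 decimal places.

This is a geometric sequence.
i=0: S_0 = 0.57 * 2.24^0 = 0.57
i=1: S_1 = 0.57 * 2.24^1 ≈ 1.28
i=2: S_2 = 0.57 * 2.24^2 ≈ 2.86
i=3: S_3 = 0.57 * 2.24^3 ≈ 6.41
i=4: S_4 = 0.57 * 2.24^4 ≈ 14.35
i=5: S_5 = 0.57 * 2.24^5 ≈ 32.15
The first 6 terms are: [0.57, 1.28, 2.86, 6.41, 14.35, 32.15]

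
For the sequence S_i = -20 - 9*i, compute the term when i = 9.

S_9 = -20 + -9*9 = -20 + -81 = -101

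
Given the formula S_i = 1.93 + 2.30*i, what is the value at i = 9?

S_9 = 1.93 + 2.3*9 = 1.93 + 20.7 = 22.63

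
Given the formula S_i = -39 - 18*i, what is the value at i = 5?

S_5 = -39 + -18*5 = -39 + -90 = -129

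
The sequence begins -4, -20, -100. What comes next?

Ratios: -20 / -4 = 5.0
This is a geometric sequence with common ratio r = 5.
Next term = -100 * 5 = -500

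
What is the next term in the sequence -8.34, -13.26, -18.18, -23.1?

Differences: -13.26 - -8.34 = -4.92
This is an arithmetic sequence with common difference d = -4.92.
Next term = -23.1 + -4.92 = -28.02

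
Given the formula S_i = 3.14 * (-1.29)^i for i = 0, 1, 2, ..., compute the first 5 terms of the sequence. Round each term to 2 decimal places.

This is a geometric sequence.
i=0: S_0 = 3.14 * (-1.29)^0 = 3.14
i=1: S_1 = 3.14 * (-1.29)^1 ≈ -4.05
i=2: S_2 = 3.14 * (-1.29)^2 ≈ 5.23
i=3: S_3 = 3.14 * (-1.29)^3 ≈ -6.74
i=4: S_4 = 3.14 * (-1.29)^4 ≈ 8.7
The first 5 terms are: [3.14, -4.05, 5.23, -6.74, 8.7]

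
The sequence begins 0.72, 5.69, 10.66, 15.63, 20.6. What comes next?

Differences: 5.69 - 0.72 = 4.97
This is an arithmetic sequence with common difference d = 4.97.
Next term = 20.6 + 4.97 = 25.57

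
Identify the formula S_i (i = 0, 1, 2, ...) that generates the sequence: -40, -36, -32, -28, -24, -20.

Check differences: -36 - -40 = 4
-32 - -36 = 4
Common difference d = 4.
First term a = -40.
Formula: S_i = -40 + 4*i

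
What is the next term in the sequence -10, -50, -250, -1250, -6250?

Ratios: -50 / -10 = 5.0
This is a geometric sequence with common ratio r = 5.
Next term = -6250 * 5 = -31250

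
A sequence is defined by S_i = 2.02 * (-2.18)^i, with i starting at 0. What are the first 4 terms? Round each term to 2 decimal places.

This is a geometric sequence.
i=0: S_0 = 2.02 * (-2.18)^0 = 2.02
i=1: S_1 = 2.02 * (-2.18)^1 ≈ -4.4
i=2: S_2 = 2.02 * (-2.18)^2 ≈ 9.6
i=3: S_3 = 2.02 * (-2.18)^3 ≈ -20.93
The first 4 terms are: [2.02, -4.4, 9.6, -20.93]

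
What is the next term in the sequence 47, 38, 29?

Differences: 38 - 47 = -9
This is an arithmetic sequence with common difference d = -9.
Next term = 29 + -9 = 20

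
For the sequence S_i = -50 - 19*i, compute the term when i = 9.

S_9 = -50 + -19*9 = -50 + -171 = -221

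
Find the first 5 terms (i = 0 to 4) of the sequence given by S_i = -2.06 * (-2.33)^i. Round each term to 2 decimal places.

This is a geometric sequence.
i=0: S_0 = -2.06 * (-2.33)^0 = -2.06
i=1: S_1 = -2.06 * (-2.33)^1 ≈ 4.8
i=2: S_2 = -2.06 * (-2.33)^2 ≈ -11.18
i=3: S_3 = -2.06 * (-2.33)^3 ≈ 26.06
i=4: S_4 = -2.06 * (-2.33)^4 ≈ -60.71
The first 5 terms are: [-2.06, 4.8, -11.18, 26.06, -60.71]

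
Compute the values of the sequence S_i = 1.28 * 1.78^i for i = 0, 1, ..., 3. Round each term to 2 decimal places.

This is a geometric sequence.
i=0: S_0 = 1.28 * 1.78^0 = 1.28
i=1: S_1 = 1.28 * 1.78^1 ≈ 2.28
i=2: S_2 = 1.28 * 1.78^2 ≈ 4.06
i=3: S_3 = 1.28 * 1.78^3 ≈ 7.22
The first 4 terms are: [1.28, 2.28, 4.06, 7.22]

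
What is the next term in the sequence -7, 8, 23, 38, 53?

Differences: 8 - -7 = 15
This is an arithmetic sequence with common difference d = 15.
Next term = 53 + 15 = 68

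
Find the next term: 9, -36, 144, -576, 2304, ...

Ratios: -36 / 9 = -4.0
This is a geometric sequence with common ratio r = -4.
Next term = 2304 * -4 = -9216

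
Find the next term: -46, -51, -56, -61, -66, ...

Differences: -51 - -46 = -5
This is an arithmetic sequence with common difference d = -5.
Next term = -66 + -5 = -71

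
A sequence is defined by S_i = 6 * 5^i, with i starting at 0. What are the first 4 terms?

This is a geometric sequence.
i=0: S_0 = 6 * 5^0 = 6
i=1: S_1 = 6 * 5^1 = 30
i=2: S_2 = 6 * 5^2 = 150
i=3: S_3 = 6 * 5^3 = 750
The first 4 terms are: [6, 30, 150, 750]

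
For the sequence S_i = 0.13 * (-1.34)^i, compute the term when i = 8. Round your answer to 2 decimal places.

S_8 = 0.13 * (-1.34)^8 ≈ 0.13 * 10.3953 ≈ 1.35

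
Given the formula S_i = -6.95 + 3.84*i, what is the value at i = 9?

S_9 = -6.95 + 3.84*9 = -6.95 + 34.56 = 27.61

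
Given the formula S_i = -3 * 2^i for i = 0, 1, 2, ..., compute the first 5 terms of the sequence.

This is a geometric sequence.
i=0: S_0 = -3 * 2^0 = -3
i=1: S_1 = -3 * 2^1 = -6
i=2: S_2 = -3 * 2^2 = -12
i=3: S_3 = -3 * 2^3 = -24
i=4: S_4 = -3 * 2^4 = -48
The first 5 terms are: [-3, -6, -12, -24, -48]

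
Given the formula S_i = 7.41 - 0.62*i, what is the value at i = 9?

S_9 = 7.41 + -0.62*9 = 7.41 + -5.58 = 1.83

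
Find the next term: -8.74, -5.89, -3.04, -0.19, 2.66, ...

Differences: -5.89 - -8.74 = 2.85
This is an arithmetic sequence with common difference d = 2.85.
Next term = 2.66 + 2.85 = 5.51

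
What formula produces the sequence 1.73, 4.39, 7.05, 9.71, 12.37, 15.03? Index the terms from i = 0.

Check differences: 4.39 - 1.73 = 2.66
7.05 - 4.39 = 2.66
Common difference d = 2.66.
First term a = 1.73.
Formula: S_i = 1.73 + 2.66*i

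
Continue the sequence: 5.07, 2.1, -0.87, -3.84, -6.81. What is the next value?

Differences: 2.1 - 5.07 = -2.97
This is an arithmetic sequence with common difference d = -2.97.
Next term = -6.81 + -2.97 = -9.78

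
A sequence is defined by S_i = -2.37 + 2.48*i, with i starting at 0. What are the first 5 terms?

This is an arithmetic sequence.
i=0: S_0 = -2.37 + 2.48*0 = -2.37
i=1: S_1 = -2.37 + 2.48*1 = 0.11
i=2: S_2 = -2.37 + 2.48*2 = 2.59
i=3: S_3 = -2.37 + 2.48*3 = 5.07
i=4: S_4 = -2.37 + 2.48*4 = 7.55
The first 5 terms are: [-2.37, 0.11, 2.59, 5.07, 7.55]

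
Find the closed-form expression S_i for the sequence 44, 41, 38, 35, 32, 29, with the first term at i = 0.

Check differences: 41 - 44 = -3
38 - 41 = -3
Common difference d = -3.
First term a = 44.
Formula: S_i = 44 - 3*i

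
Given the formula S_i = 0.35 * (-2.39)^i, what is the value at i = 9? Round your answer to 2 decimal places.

S_9 = 0.35 * (-2.39)^9 ≈ 0.35 * -2544.3749 ≈ -890.53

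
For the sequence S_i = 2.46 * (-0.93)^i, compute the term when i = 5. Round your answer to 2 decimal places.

S_5 = 2.46 * (-0.93)^5 ≈ 2.46 * -0.6957 ≈ -1.71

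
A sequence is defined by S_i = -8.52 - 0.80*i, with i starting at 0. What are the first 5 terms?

This is an arithmetic sequence.
i=0: S_0 = -8.52 + -0.8*0 = -8.52
i=1: S_1 = -8.52 + -0.8*1 = -9.32
i=2: S_2 = -8.52 + -0.8*2 = -10.12
i=3: S_3 = -8.52 + -0.8*3 = -10.92
i=4: S_4 = -8.52 + -0.8*4 = -11.72
The first 5 terms are: [-8.52, -9.32, -10.12, -10.92, -11.72]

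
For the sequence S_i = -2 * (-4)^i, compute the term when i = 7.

S_7 = -2 * (-4)^7 = -2 * -16384 = 32768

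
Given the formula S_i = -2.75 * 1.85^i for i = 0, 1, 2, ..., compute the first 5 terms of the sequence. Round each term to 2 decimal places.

This is a geometric sequence.
i=0: S_0 = -2.75 * 1.85^0 = -2.75
i=1: S_1 = -2.75 * 1.85^1 ≈ -5.09
i=2: S_2 = -2.75 * 1.85^2 ≈ -9.41
i=3: S_3 = -2.75 * 1.85^3 ≈ -17.41
i=4: S_4 = -2.75 * 1.85^4 ≈ -32.21
The first 5 terms are: [-2.75, -5.09, -9.41, -17.41, -32.21]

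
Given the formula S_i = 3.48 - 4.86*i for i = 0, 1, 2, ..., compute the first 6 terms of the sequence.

This is an arithmetic sequence.
i=0: S_0 = 3.48 + -4.86*0 = 3.48
i=1: S_1 = 3.48 + -4.86*1 = -1.38
i=2: S_2 = 3.48 + -4.86*2 = -6.24
i=3: S_3 = 3.48 + -4.86*3 = -11.1
i=4: S_4 = 3.48 + -4.86*4 = -15.96
i=5: S_5 = 3.48 + -4.86*5 = -20.82
The first 6 terms are: [3.48, -1.38, -6.24, -11.1, -15.96, -20.82]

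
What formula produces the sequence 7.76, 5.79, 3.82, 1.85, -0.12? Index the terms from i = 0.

Check differences: 5.79 - 7.76 = -1.97
3.82 - 5.79 = -1.97
Common difference d = -1.97.
First term a = 7.76.
Formula: S_i = 7.76 - 1.97*i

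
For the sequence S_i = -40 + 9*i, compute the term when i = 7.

S_7 = -40 + 9*7 = -40 + 63 = 23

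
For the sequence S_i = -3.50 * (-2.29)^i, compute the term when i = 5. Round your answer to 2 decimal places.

S_5 = -3.5 * (-2.29)^5 ≈ -3.5 * -62.9763 ≈ 220.42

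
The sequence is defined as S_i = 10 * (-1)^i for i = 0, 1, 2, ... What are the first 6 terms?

This is a geometric sequence.
i=0: S_0 = 10 * (-1)^0 = 10
i=1: S_1 = 10 * (-1)^1 = -10
i=2: S_2 = 10 * (-1)^2 = 10
i=3: S_3 = 10 * (-1)^3 = -10
i=4: S_4 = 10 * (-1)^4 = 10
i=5: S_5 = 10 * (-1)^5 = -10
The first 6 terms are: [10, -10, 10, -10, 10, -10]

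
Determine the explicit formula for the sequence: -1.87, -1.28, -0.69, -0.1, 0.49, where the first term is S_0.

Check differences: -1.28 - -1.87 = 0.59
-0.69 - -1.28 = 0.59
Common difference d = 0.59.
First term a = -1.87.
Formula: S_i = -1.87 + 0.59*i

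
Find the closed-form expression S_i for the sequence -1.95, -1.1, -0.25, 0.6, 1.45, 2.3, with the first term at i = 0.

Check differences: -1.1 - -1.95 = 0.85
-0.25 - -1.1 = 0.85
Common difference d = 0.85.
First term a = -1.95.
Formula: S_i = -1.95 + 0.85*i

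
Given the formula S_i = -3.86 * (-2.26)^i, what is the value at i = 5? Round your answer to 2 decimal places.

S_5 = -3.86 * (-2.26)^5 ≈ -3.86 * -58.9579 ≈ 227.58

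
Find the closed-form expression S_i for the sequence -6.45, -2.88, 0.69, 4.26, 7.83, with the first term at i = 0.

Check differences: -2.88 - -6.45 = 3.57
0.69 - -2.88 = 3.57
Common difference d = 3.57.
First term a = -6.45.
Formula: S_i = -6.45 + 3.57*i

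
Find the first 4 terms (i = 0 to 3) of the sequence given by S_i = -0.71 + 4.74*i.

This is an arithmetic sequence.
i=0: S_0 = -0.71 + 4.74*0 = -0.71
i=1: S_1 = -0.71 + 4.74*1 = 4.03
i=2: S_2 = -0.71 + 4.74*2 = 8.77
i=3: S_3 = -0.71 + 4.74*3 = 13.51
The first 4 terms are: [-0.71, 4.03, 8.77, 13.51]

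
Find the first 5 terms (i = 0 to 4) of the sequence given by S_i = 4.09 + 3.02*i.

This is an arithmetic sequence.
i=0: S_0 = 4.09 + 3.02*0 = 4.09
i=1: S_1 = 4.09 + 3.02*1 = 7.11
i=2: S_2 = 4.09 + 3.02*2 = 10.13
i=3: S_3 = 4.09 + 3.02*3 = 13.15
i=4: S_4 = 4.09 + 3.02*4 = 16.17
The first 5 terms are: [4.09, 7.11, 10.13, 13.15, 16.17]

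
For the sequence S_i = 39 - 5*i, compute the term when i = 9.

S_9 = 39 + -5*9 = 39 + -45 = -6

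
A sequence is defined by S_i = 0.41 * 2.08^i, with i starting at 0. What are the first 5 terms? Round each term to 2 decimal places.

This is a geometric sequence.
i=0: S_0 = 0.41 * 2.08^0 = 0.41
i=1: S_1 = 0.41 * 2.08^1 ≈ 0.85
i=2: S_2 = 0.41 * 2.08^2 ≈ 1.77
i=3: S_3 = 0.41 * 2.08^3 ≈ 3.69
i=4: S_4 = 0.41 * 2.08^4 ≈ 7.67
The first 5 terms are: [0.41, 0.85, 1.77, 3.69, 7.67]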